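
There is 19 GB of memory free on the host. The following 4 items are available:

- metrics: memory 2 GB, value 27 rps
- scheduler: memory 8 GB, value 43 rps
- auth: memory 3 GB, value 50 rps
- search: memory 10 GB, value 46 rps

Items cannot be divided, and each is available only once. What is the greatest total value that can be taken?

123 rps

This is a 0/1 knapsack; check combinations near the capacity.
- metrics+auth+search: memory 2+3+10=15, value 27+50+46=123
- metrics+scheduler+auth: memory 2+8+3=13, value 27+43+50=120
- auth+search: memory 3+10=13, value 50+46=96
Best: 123 rps.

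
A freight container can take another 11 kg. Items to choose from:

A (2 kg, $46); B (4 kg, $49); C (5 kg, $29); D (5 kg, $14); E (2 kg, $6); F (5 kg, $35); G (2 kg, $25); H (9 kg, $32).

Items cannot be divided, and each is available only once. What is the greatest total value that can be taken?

$130

This is a 0/1 knapsack; check combinations near the capacity.
- A+B+F: weight 2+4+5=11, value 46+49+35=130
- A+B+E+G: weight 2+4+2+2=10, value 46+49+6+25=126
- A+B+C: weight 2+4+5=11, value 46+49+29=124
- A+B+G: weight 2+4+2=8, value 46+49+25=120
- A+E+F+G: weight 2+2+5+2=11, value 46+6+35+25=112
Best: $130.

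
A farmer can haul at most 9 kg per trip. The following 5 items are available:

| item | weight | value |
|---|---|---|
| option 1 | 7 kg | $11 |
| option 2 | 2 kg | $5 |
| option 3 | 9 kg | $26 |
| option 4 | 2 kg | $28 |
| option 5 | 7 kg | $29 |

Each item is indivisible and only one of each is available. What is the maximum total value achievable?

$57

This is a 0/1 knapsack; check combinations near the capacity.
- option 4+option 5: weight 2+7=9, value 28+29=57
- option 1+option 4: weight 7+2=9, value 11+28=39
- option 2+option 5: weight 2+7=9, value 5+29=34
- option 2+option 4: weight 2+2=4, value 5+28=33
Best: $57.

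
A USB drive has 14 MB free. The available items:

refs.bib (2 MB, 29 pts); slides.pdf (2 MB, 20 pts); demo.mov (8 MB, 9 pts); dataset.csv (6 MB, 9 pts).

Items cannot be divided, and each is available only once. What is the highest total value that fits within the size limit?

58 pts

Check high-value combinations within 14 MB:
- refs.bib+slides.pdf+dataset.csv: size 2+2+6=10, value 29+20+9=58
- refs.bib+slides.pdf+demo.mov: size 2+2+8=12, value 29+20+9=58
- refs.bib+slides.pdf: size 2+2=4, value 29+20=49
- refs.bib+dataset.csv: size 2+6=8, value 29+9=38
Best: 58 pts.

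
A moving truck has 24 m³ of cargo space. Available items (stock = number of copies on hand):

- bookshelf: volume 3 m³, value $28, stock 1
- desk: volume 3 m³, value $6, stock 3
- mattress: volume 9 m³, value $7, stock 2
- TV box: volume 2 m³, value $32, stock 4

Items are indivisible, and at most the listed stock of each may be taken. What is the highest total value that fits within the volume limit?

$174

Best selections within volume 24 and stock limits:
- 1×bookshelf + 3×desk + 4×TV box: volume 20, value 174
- 1×bookshelf + 1×desk + 1×mattress + 4×TV box: volume 23, value 169
- 1×bookshelf + 2×desk + 4×TV box: volume 17, value 168
Best: $174.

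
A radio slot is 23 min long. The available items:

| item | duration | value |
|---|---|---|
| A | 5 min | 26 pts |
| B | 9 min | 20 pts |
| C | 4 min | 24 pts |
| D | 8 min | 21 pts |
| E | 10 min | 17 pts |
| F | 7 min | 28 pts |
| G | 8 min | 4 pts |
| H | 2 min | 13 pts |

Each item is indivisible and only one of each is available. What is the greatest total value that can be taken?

This is a 0/1 knapsack; check combinations near the capacity.
- A+C+F+H: duration 5+4+7+2=18, value 26+24+28+13=91
- A+D+F+H: duration 5+8+7+2=22, value 26+21+28+13=88
- A+B+F+H: duration 5+9+7+2=23, value 26+20+28+13=87
- C+D+F+H: duration 4+8+7+2=21, value 24+21+28+13=86
- B+C+F+H: duration 9+4+7+2=22, value 20+24+28+13=85
Best: 91 pts.

91 pts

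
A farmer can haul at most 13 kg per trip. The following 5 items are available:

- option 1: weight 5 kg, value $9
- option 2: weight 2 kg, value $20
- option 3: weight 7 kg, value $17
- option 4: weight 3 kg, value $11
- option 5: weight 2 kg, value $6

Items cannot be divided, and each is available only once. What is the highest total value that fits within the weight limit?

Check high-value combinations within 13 kg:
- option 2+option 3+option 4: weight 2+7+3=12, value 20+17+11=48
- option 1+option 2+option 4+option 5: weight 5+2+3+2=12, value 9+20+11+6=46
- option 2+option 3+option 5: weight 2+7+2=11, value 20+17+6=43
- option 1+option 2+option 4: weight 5+2+3=10, value 9+20+11=40
Best: $48.

$48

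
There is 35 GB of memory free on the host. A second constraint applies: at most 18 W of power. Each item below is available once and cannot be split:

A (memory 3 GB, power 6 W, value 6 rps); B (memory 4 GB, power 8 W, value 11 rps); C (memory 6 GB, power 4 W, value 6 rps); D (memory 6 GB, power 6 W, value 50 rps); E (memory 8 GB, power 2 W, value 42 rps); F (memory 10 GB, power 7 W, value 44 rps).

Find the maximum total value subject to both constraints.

Feasible sets respecting both limits:
- D+E+F: memory 24, power 15, value 136
- A+C+D+E: memory 23, power 18, value 104
- B+D+E: memory 18, power 16, value 103
Best: 136 rps.

136 rps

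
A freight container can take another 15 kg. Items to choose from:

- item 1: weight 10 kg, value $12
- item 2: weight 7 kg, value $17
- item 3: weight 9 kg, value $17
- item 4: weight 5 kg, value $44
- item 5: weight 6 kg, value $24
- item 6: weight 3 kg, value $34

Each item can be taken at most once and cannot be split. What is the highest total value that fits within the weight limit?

$102

Check high-value combinations within 15 kg:
- item 4+item 5+item 6: weight 5+6+3=14, value 44+24+34=102
- item 2+item 4+item 6: weight 7+5+3=15, value 17+44+34=95
- item 4+item 6: weight 5+3=8, value 44+34=78
- item 4+item 5: weight 5+6=11, value 44+24=68
- item 2+item 4: weight 7+5=12, value 17+44=61
Best: $102.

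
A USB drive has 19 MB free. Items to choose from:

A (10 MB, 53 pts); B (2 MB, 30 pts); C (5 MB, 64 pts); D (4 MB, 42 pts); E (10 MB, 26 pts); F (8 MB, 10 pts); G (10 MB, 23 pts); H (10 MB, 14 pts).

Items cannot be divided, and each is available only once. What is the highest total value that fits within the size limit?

159 pts

Check high-value combinations within 19 MB:
- A+C+D: size 10+5+4=19, value 53+64+42=159
- A+B+C: size 10+2+5=17, value 53+30+64=147
- B+C+D+F: size 2+5+4+8=19, value 30+64+42+10=146
- B+C+D: size 2+5+4=11, value 30+64+42=136
Best: 159 pts.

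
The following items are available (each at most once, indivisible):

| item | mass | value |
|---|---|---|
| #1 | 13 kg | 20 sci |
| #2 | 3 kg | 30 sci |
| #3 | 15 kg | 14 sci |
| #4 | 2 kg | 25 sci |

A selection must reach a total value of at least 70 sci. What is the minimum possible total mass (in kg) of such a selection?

18

Subsets with value ≥ 70, sorted by total mass:
- #1+#2+#4: mass 18, value 75
- #1+#2+#3+#4: mass 33, value 89
Minimum mass: 18 kg.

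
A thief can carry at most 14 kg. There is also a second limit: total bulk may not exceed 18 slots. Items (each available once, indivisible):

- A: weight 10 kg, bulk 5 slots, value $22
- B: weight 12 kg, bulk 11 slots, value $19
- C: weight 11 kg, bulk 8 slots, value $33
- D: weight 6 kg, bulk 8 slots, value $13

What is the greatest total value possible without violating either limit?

$33

Feasible sets respecting both limits:
- C: weight 11, bulk 8, value 33
- A: weight 10, bulk 5, value 22
- B: weight 12, bulk 11, value 19
- D: weight 6, bulk 8, value 13
Best: $33.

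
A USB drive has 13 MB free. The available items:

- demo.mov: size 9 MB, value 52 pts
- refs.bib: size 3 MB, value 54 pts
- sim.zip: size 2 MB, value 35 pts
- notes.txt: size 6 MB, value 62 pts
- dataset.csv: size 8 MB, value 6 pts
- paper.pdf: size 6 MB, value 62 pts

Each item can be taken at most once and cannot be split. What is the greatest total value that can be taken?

Check high-value combinations within 13 MB:
- refs.bib+sim.zip+notes.txt: size 3+2+6=11, value 54+35+62=151
- refs.bib+sim.zip+paper.pdf: size 3+2+6=11, value 54+35+62=151
- notes.txt+paper.pdf: size 6+6=12, value 62+62=124
- refs.bib+notes.txt: size 3+6=9, value 54+62=116
- refs.bib+paper.pdf: size 3+6=9, value 54+62=116
Best: 151 pts.

151 pts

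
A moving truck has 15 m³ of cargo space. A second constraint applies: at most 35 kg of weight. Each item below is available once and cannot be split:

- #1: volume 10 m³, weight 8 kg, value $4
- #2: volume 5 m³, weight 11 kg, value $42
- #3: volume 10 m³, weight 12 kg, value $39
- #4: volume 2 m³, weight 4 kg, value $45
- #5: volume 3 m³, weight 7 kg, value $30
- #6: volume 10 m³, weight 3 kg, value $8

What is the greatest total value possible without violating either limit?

Feasible sets respecting both limits:
- #2+#4+#5: volume 10, weight 22, value 117
- #3+#4+#5: volume 15, weight 23, value 114
- #2+#4: volume 7, weight 15, value 87
- #3+#4: volume 12, weight 16, value 84
Best: $117.

$117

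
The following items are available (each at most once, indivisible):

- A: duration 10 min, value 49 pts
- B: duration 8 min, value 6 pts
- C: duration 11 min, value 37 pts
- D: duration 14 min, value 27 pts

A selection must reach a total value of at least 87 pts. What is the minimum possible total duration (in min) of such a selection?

Subsets with value ≥ 87, sorted by total duration:
- A+B+C: duration 29, value 92
- A+C+D: duration 35, value 113
- A+B+C+D: duration 43, value 119
Minimum duration: 29 min.

29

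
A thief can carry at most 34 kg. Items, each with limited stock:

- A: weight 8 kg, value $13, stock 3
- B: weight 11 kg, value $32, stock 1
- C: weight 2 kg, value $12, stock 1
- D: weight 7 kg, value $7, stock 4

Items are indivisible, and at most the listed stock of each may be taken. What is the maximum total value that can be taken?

$70

Best selections within weight 34 and stock limits:
- 2×A + 1×B + 1×C: weight 29, value 70
- 1×B + 1×C + 3×D: weight 34, value 65
Best: $70.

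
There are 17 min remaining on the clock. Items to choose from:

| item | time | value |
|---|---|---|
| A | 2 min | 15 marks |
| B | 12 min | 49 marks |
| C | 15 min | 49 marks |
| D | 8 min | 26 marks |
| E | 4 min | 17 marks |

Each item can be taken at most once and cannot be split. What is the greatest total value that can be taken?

This is a 0/1 knapsack; check combinations near the capacity.
- B+E: time 12+4=16, value 49+17=66
- A+B: time 2+12=14, value 15+49=64
- A+C: time 2+15=17, value 15+49=64
- A+D+E: time 2+8+4=14, value 15+26+17=58
- B: time 12, value 49
Best: 66 marks.

66 marks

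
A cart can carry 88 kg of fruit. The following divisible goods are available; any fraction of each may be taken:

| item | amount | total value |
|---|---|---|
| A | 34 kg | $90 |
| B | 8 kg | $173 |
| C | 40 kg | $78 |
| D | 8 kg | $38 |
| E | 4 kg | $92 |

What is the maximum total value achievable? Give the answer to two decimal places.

Take in order of value per unit:
- E (92/4 per unit): all 4 → value 92, running total 92.00
- B (173/8 per unit): all 8 → value 173, running total 265.00
- D (38/8 per unit): all 8 → value 38, running total 303.00
- A (90/34 per unit): all 34 → value 90, running total 393.00
- C (78/40 per unit): 34 of 40 → value 34×78/40 = 66.3000, running total 459.30
Total 459.30.

459.30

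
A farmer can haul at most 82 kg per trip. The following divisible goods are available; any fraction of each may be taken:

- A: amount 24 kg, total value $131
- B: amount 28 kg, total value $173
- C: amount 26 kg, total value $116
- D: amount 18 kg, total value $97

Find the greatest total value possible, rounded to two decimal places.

454.54

Take in order of value per unit:
- B (173/28 per unit): all 28 → value 173, running total 173.00
- A (131/24 per unit): all 24 → value 131, running total 304.00
- D (97/18 per unit): all 18 → value 97, running total 401.00
- C (116/26 per unit): 12 of 26 → value 12×116/26 = 53.5385, running total 454.54
Total 454.54.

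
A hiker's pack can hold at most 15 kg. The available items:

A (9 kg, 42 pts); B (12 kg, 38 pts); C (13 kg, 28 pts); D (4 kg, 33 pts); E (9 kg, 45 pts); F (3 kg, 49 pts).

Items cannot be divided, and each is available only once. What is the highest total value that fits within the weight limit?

94 pts

Check high-value combinations within 15 kg:
- E+F: weight 9+3=12, value 45+49=94
- A+F: weight 9+3=12, value 42+49=91
- B+F: weight 12+3=15, value 38+49=87
Best: 94 pts.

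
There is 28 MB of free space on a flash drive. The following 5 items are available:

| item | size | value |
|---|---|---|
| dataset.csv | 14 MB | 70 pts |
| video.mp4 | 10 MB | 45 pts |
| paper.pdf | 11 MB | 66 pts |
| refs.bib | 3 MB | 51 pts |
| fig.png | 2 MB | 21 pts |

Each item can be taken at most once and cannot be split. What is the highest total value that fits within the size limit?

187 pts

This is a 0/1 knapsack; check combinations near the capacity.
- dataset.csv+paper.pdf+refs.bib: size 14+11+3=28, value 70+66+51=187
- video.mp4+paper.pdf+refs.bib+fig.png: size 10+11+3+2=26, value 45+66+51+21=183
- dataset.csv+video.mp4+refs.bib: size 14+10+3=27, value 70+45+51=166
Best: 187 pts.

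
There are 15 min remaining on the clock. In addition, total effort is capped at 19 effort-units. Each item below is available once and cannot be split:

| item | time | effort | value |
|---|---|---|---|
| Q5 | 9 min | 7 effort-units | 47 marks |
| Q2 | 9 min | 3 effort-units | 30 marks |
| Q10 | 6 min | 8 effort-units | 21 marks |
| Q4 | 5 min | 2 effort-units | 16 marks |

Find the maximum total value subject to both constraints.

68 marks

Feasible sets respecting both limits:
- Q5+Q10: time 15, effort 15, value 68
- Q5+Q4: time 14, effort 9, value 63
- Q2+Q10: time 15, effort 11, value 51
Best: 68 marks.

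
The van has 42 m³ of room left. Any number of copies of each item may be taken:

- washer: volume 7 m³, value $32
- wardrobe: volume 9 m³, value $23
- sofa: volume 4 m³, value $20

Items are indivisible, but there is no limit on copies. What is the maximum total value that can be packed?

Best value-per-unit is sofa at 20/4; filling with it alone gives 10×20 = 200.
Optimal mix: 2×washer + 7×sofa → volume 42, value 204.

$204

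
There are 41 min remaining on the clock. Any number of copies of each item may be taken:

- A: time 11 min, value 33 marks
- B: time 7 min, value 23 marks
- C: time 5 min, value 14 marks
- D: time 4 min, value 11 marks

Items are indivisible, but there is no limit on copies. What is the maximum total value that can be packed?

129 marks

Best value-per-unit is B at 23/7; filling with it alone gives 5×23 = 115.
Optimal mix: 5×B + 1×C → time 40, value 129.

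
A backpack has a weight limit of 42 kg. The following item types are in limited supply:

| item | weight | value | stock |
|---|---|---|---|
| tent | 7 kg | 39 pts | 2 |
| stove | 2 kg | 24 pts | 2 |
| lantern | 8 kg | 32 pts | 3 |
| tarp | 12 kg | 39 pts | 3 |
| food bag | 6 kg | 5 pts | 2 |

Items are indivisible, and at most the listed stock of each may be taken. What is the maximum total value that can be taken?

222 pts

Top feasible selections:
- 2×tent + 2×stove + 3×lantern: weight 42, value 222
- 2×tent + 2×stove + 2×tarp: weight 42, value 204
- 2×tent + 1×stove + 3×lantern: weight 40, value 198
Best: 222 pts.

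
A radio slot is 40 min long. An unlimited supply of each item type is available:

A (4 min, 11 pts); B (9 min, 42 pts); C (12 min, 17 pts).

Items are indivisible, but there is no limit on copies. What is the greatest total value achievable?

Best value-per-unit is B at 42/9; filling with it alone gives 4×42 = 168.
Optimal mix: 1×A + 4×B → duration 40, value 179.

179 pts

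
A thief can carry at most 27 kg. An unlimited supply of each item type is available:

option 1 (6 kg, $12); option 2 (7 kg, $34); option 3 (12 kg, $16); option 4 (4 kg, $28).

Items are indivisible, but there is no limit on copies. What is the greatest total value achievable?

Best value-per-unit is option 4 at 28/4; filling with it alone gives 6×28 = 168.
Optimal mix: 1×option 2 + 5×option 4 → weight 27, value 174.

$174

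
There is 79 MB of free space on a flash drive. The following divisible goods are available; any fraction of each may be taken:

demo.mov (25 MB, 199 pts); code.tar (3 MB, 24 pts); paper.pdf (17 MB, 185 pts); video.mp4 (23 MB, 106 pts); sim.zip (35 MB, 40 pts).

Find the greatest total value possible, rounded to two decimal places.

Take in order of value per unit:
- paper.pdf (185/17 per unit): all 17 → value 185, running total 185.00
- code.tar (24/3 per unit): all 3 → value 24, running total 209.00
- demo.mov (199/25 per unit): all 25 → value 199, running total 408.00
- video.mp4 (106/23 per unit): all 23 → value 106, running total 514.00
- sim.zip (40/35 per unit): 11 of 35 → value 11×40/35 = 12.5714, running total 526.57
Total 526.57.

526.57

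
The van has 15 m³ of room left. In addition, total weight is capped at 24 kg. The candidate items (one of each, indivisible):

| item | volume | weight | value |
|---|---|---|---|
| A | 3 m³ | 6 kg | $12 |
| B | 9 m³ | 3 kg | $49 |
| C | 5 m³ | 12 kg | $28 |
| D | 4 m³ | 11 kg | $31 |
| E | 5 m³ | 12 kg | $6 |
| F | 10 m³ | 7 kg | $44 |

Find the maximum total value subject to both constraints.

$80

Feasible sets respecting both limits:
- B+D: volume 13, weight 14, value 80
- B+C: volume 14, weight 15, value 77
- D+F: volume 14, weight 18, value 75
- C+F: volume 15, weight 19, value 72
Best: $80.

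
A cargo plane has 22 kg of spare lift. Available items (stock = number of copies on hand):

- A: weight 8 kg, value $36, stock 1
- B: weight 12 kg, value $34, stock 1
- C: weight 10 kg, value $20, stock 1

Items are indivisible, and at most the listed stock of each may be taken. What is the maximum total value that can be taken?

Top feasible selections:
- 1×A + 1×B: weight 20, value 70
- 1×A + 1×C: weight 18, value 56
- 1×B + 1×C: weight 22, value 54
- 1×A: weight 8, value 36
Best: $70.

$70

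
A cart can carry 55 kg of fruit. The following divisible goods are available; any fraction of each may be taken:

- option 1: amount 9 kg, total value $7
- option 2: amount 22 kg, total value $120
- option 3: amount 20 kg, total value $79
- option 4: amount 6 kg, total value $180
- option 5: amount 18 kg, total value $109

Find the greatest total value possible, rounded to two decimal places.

Take in order of value per unit:
- option 4 (180/6 per unit): all 6 → value 180, running total 180.00
- option 5 (109/18 per unit): all 18 → value 109, running total 289.00
- option 2 (120/22 per unit): all 22 → value 120, running total 409.00
- option 3 (79/20 per unit): 9 of 20 → value 9×79/20 = 35.5500, running total 444.55
Total 444.55.

444.55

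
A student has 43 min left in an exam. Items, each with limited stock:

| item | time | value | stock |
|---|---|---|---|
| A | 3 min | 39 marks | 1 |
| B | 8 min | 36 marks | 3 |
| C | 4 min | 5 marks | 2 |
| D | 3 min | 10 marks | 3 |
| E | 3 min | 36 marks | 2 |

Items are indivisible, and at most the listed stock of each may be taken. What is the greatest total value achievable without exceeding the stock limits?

Top feasible selections:
- 1×A + 3×B + 3×D + 2×E: time 42, value 249
- 1×A + 3×B + 1×C + 2×D + 2×E: time 43, value 244
Best: 249 marks.

249 marks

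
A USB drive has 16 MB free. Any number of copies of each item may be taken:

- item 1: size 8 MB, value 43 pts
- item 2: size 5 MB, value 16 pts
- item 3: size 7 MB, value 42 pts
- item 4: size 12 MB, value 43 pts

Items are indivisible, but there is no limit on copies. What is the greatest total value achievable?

86 pts

Best value-per-unit is item 3 at 42/7; filling with it alone gives 2×42 = 84.
Optimal mix: 2×item 1 → size 16, value 86.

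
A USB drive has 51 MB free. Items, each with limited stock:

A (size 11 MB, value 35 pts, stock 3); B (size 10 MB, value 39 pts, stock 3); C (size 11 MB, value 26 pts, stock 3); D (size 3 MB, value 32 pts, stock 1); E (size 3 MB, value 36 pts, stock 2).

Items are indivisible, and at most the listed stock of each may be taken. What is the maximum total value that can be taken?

Top feasible selections:
- 1×A + 3×B + 1×D + 2×E: size 50, value 256
- 2×A + 2×B + 1×D + 2×E: size 51, value 252
Best: 256 pts.

256 pts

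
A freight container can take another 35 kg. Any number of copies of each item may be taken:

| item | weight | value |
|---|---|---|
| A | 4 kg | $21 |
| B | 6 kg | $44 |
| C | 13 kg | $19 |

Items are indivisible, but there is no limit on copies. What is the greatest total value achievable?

Best value-per-unit is B at 44/6; filling with it alone gives 5×44 = 220.
Optimal mix: 1×A + 5×B → weight 34, value 241.

$241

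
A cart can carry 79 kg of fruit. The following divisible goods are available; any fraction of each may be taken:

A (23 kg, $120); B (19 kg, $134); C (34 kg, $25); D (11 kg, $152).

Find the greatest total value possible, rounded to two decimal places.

Take in order of value per unit:
- D (152/11 per unit): all 11 → value 152, running total 152.00
- B (134/19 per unit): all 19 → value 134, running total 286.00
- A (120/23 per unit): all 23 → value 120, running total 406.00
- C (25/34 per unit): 26 of 34 → value 26×25/34 = 19.1176, running total 425.12
Total 425.12.

425.12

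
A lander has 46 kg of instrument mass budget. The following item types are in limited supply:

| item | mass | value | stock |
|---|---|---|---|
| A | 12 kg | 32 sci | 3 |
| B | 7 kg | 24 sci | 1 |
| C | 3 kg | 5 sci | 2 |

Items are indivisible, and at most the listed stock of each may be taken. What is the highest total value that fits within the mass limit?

125 sci

Top feasible selections:
- 3×A + 1×B + 1×C: mass 46, value 125
- 3×A + 1×B: mass 43, value 120
Best: 125 sci.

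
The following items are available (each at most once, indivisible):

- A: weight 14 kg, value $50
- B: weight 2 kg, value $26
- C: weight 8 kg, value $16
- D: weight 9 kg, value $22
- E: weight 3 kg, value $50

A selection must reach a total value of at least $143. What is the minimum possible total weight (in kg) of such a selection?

Subsets with value ≥ 143, sorted by total weight:
- A+B+D+E: weight 28, value 148
- A+B+C+D+E: weight 36, value 164
Minimum weight: 28 kg.

28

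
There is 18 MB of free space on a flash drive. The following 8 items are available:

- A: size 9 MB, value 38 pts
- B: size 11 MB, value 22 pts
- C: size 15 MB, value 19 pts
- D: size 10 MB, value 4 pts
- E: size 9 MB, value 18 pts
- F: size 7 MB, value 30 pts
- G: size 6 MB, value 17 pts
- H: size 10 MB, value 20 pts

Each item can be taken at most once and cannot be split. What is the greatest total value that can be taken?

68 pts

This is a 0/1 knapsack; check combinations near the capacity.
- A+F: size 9+7=16, value 38+30=68
- A+E: size 9+9=18, value 38+18=56
- A+G: size 9+6=15, value 38+17=55
- B+F: size 11+7=18, value 22+30=52
- F+H: size 7+10=17, value 30+20=50
Best: 68 pts.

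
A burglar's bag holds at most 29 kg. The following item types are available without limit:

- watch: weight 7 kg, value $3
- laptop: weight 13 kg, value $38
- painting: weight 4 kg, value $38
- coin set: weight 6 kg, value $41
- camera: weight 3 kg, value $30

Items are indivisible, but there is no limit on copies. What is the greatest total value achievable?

$286

Best value-per-unit is camera at 30/3; filling with it alone gives 9×30 = 270.
Optimal mix: 2×painting + 7×camera → weight 29, value 286.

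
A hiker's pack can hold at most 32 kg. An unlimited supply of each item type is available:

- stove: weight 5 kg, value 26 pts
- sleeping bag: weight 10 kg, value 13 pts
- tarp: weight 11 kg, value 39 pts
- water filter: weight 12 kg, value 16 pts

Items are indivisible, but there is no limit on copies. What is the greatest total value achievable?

156 pts

Best value-per-unit is stove at 26/5, and filling with it alone uses weight 6×5=30. No mix of the others beats 6×26 = 156.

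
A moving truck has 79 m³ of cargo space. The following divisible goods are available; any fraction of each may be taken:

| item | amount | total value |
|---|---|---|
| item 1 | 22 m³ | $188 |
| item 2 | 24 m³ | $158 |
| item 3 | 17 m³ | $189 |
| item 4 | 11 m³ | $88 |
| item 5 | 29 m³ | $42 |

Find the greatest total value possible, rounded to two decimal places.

630.24

Take in order of value per unit:
- item 3 (189/17 per unit): all 17 → value 189, running total 189.00
- item 1 (188/22 per unit): all 22 → value 188, running total 377.00
- item 4 (88/11 per unit): all 11 → value 88, running total 465.00
- item 2 (158/24 per unit): all 24 → value 158, running total 623.00
- item 5 (42/29 per unit): 5 of 29 → value 5×42/29 = 7.2414, running total 630.24
Total 630.24.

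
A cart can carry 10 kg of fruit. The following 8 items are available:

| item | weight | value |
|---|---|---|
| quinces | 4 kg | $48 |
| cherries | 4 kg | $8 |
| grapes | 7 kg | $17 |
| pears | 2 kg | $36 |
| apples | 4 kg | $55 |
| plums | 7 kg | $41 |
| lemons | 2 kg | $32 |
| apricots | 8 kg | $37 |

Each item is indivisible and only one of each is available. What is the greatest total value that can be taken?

This is a 0/1 knapsack; check combinations near the capacity.
- quinces+pears+apples: weight 4+2+4=10, value 48+36+55=139
- quinces+apples+lemons: weight 4+4+2=10, value 48+55+32=135
- pears+apples+lemons: weight 2+4+2=8, value 36+55+32=123
Best: $139.

$139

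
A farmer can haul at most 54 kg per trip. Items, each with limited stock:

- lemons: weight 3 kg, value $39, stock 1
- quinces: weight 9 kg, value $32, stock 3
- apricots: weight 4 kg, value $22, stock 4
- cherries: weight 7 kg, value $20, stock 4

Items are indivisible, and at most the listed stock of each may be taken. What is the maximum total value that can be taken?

$243

Top feasible selections:
- 1×lemons + 3×quinces + 4×apricots + 1×cherries: weight 53, value 243
- 1×lemons + 2×quinces + 4×apricots + 2×cherries: weight 51, value 231
- 1×lemons + 2×quinces + 3×apricots + 3×cherries: weight 54, value 229
- 1×lemons + 3×quinces + 4×apricots: weight 46, value 223
Best: $243.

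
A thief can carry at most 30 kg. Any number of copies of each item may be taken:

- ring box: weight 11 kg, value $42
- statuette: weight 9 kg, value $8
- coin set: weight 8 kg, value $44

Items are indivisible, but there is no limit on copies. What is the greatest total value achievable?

$132

Best value-per-unit is coin set at 44/8, and filling with it alone uses weight 3×8=24. No mix of the others beats 3×44 = 132.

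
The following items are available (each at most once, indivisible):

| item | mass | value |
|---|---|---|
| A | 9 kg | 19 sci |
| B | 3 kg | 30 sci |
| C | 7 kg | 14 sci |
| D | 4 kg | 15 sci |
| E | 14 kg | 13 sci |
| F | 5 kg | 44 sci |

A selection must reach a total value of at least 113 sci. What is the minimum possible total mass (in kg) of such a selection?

28

Subsets with value ≥ 113, sorted by total mass:
- A+B+C+D+F: mass 28, value 122
- B+C+D+E+F: mass 33, value 116
- A+B+D+E+F: mass 35, value 121
Minimum mass: 28 kg.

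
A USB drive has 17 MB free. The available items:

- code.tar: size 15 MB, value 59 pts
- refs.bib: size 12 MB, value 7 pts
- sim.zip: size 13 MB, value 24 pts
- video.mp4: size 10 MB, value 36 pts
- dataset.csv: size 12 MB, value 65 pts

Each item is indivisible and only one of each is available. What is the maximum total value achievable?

Check high-value combinations within 17 MB:
- dataset.csv: size 12, value 65
- code.tar: size 15, value 59
- video.mp4: size 10, value 36
Best: 65 pts.

65 pts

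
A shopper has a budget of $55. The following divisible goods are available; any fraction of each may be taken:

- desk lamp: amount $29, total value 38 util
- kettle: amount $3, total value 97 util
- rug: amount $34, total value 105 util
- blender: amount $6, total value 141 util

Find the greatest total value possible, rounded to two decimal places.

Take in order of value per unit:
- kettle (97/3 per unit): all 3 → value 97, running total 97.00
- blender (141/6 per unit): all 6 → value 141, running total 238.00
- rug (105/34 per unit): all 34 → value 105, running total 343.00
- desk lamp (38/29 per unit): 12 of 29 → value 12×38/29 = 15.7241, running total 358.72
Total 358.72.

358.72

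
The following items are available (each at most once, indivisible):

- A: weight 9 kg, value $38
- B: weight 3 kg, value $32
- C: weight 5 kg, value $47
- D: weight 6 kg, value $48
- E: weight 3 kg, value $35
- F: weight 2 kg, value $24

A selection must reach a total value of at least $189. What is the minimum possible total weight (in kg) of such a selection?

Subsets with value ≥ 189, sorted by total weight:
- A+C+D+E+F: weight 25, value 192
- A+B+C+D+F: weight 25, value 189
- A+B+C+D+E: weight 26, value 200
Minimum weight: 25 kg.

25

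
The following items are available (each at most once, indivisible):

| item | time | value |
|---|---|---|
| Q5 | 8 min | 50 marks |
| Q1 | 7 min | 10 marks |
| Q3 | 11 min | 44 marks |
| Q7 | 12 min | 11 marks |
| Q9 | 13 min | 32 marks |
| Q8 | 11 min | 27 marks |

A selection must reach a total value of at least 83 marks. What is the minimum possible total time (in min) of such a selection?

Subsets with value ≥ 83, sorted by total time:
- Q5+Q3: time 19, value 94
- Q5+Q1+Q3: time 26, value 104
- Q5+Q1+Q8: time 26, value 87
- Q5+Q1+Q9: time 28, value 92
Minimum time: 19 min.

19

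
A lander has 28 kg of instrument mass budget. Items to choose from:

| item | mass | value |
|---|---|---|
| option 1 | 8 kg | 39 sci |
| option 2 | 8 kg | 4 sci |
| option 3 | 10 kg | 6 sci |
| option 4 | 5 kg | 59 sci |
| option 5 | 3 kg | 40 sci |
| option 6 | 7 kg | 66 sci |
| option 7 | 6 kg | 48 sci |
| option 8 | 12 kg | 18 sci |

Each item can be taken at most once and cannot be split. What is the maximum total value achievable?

Check high-value combinations within 28 kg:
- option 4+option 5+option 6+option 7: mass 5+3+7+6=21, value 59+40+66+48=213
- option 1+option 4+option 6+option 7: mass 8+5+7+6=26, value 39+59+66+48=212
- option 1+option 4+option 5+option 6: mass 8+5+3+7=23, value 39+59+40+66=204
- option 1+option 5+option 6+option 7: mass 8+3+7+6=24, value 39+40+66+48=193
Best: 213 sci.

213 sci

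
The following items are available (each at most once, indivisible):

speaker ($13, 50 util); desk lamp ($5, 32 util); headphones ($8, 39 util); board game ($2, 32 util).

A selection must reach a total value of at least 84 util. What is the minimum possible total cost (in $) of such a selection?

Subsets with value ≥ 84, sorted by total cost:
- desk lamp+headphones+board game: cost 15, value 103
- speaker+desk lamp+board game: cost 20, value 114
- speaker+headphones: cost 21, value 89
Minimum cost: 15 $.

15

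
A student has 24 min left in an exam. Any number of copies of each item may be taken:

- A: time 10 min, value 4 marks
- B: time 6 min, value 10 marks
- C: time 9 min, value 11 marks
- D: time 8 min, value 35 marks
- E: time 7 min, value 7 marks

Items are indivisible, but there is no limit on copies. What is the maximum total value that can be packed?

105 marks

Best value-per-unit is D at 35/8, and filling with it alone uses time 3×8=24. No mix of the others beats 3×35 = 105.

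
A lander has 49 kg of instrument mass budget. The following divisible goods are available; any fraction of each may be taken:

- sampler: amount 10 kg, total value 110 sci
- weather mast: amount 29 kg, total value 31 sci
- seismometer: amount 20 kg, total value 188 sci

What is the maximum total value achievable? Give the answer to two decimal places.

Take in order of value per unit:
- sampler (110/10 per unit): all 10 → value 110, running total 110.00
- seismometer (188/20 per unit): all 20 → value 188, running total 298.00
- weather mast (31/29 per unit): 19 of 29 → value 19×31/29 = 20.3103, running total 318.31
Total 318.31.

318.31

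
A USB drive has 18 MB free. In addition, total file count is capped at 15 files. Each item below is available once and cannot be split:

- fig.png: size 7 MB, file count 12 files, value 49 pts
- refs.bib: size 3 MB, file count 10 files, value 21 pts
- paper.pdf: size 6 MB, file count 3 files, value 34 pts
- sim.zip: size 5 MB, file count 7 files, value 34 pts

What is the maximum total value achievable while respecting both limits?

Feasible sets respecting both limits:
- fig.png+paper.pdf: size 13, file count 15, value 83
- paper.pdf+sim.zip: size 11, file count 10, value 68
- refs.bib+paper.pdf: size 9, file count 13, value 55
- fig.png: size 7, file count 12, value 49
Best: 83 pts.

83 pts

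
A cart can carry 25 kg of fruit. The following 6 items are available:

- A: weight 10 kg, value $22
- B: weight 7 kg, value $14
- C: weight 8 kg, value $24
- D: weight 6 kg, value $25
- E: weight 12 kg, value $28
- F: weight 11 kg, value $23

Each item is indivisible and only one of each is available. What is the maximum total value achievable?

Check high-value combinations within 25 kg:
- C+D+F: weight 8+6+11=25, value 24+25+23=72
- A+C+D: weight 10+8+6=24, value 22+24+25=71
- B+D+E: weight 7+6+12=25, value 14+25+28=67
- B+C+D: weight 7+8+6=21, value 14+24+25=63
- B+D+F: weight 7+6+11=24, value 14+25+23=62
Best: $72.

$72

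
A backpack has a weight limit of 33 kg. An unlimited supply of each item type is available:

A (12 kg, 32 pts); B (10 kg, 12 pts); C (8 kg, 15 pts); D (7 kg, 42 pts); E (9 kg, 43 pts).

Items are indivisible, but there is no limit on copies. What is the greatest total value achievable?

Best value-per-unit is D at 42/7; filling with it alone gives 4×42 = 168.
Optimal mix: 2×D + 2×E → weight 32, value 170.

170 pts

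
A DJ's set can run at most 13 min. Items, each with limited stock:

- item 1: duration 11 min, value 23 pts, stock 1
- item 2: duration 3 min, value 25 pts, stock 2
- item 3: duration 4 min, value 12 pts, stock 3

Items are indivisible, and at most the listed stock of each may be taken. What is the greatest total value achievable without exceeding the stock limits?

62 pts

Top feasible selections:
- 2×item 2 + 1×item 3: duration 10, value 62
- 2×item 2: duration 6, value 50
- 1×item 2 + 2×item 3: duration 11, value 49
- 1×item 2 + 1×item 3: duration 7, value 37
Best: 62 pts.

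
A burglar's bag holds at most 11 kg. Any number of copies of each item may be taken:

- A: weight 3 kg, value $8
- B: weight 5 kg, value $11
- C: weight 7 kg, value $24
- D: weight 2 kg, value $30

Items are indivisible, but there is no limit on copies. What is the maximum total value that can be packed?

$150

Best value-per-unit is D at 30/2, and filling with it alone uses weight 5×2=10. No mix of the others beats 5×30 = 150.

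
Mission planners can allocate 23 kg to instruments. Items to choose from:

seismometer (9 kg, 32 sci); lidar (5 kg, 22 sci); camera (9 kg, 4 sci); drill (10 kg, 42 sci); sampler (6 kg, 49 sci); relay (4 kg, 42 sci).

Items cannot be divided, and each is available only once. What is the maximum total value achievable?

Check high-value combinations within 23 kg:
- drill+sampler+relay: mass 10+6+4=20, value 42+49+42=133
- seismometer+sampler+relay: mass 9+6+4=19, value 32+49+42=123
- seismometer+drill+relay: mass 9+10+4=23, value 32+42+42=116
Best: 133 sci.

133 sci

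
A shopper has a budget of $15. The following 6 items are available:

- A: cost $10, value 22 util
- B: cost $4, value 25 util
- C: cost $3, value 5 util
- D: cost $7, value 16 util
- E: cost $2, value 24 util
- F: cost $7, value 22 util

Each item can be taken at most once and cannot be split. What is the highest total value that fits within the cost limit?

This is a 0/1 knapsack; check combinations near the capacity.
- B+E+F: cost 4+2+7=13, value 25+24+22=71
- B+D+E: cost 4+7+2=13, value 25+16+24=65
- B+C+E: cost 4+3+2=9, value 25+5+24=54
- B+C+F: cost 4+3+7=14, value 25+5+22=52
- C+E+F: cost 3+2+7=12, value 5+24+22=51
Best: 71 util.

71 util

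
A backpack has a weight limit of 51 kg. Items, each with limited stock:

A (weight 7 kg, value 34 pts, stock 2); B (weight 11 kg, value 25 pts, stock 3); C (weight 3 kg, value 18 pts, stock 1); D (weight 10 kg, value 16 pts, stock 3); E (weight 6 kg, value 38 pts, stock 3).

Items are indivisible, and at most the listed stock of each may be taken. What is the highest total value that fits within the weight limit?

Top feasible selections:
- 2×A + 1×B + 1×C + 3×E: weight 46, value 225
- 2×A + 1×C + 1×D + 3×E: weight 45, value 216
- 1×A + 2×B + 1×C + 3×E: weight 50, value 216
- 2×A + 2×B + 1×C + 2×E: weight 51, value 212
Best: 225 pts.

225 pts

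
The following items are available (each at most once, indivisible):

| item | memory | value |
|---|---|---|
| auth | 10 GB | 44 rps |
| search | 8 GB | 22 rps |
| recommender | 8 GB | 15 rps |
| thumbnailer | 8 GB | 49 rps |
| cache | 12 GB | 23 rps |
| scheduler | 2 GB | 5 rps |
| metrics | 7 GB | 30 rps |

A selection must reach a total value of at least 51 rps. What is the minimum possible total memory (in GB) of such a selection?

Subsets with value ≥ 51, sorted by total memory:
- thumbnailer+scheduler: memory 10, value 54
- thumbnailer+metrics: memory 15, value 79
Minimum memory: 10 GB.

10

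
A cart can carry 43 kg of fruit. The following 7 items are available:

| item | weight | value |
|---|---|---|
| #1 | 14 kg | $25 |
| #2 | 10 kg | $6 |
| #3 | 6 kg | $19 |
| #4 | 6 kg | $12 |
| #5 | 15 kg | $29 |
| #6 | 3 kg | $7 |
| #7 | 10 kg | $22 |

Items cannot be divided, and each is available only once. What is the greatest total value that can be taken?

This is a 0/1 knapsack; check combinations near the capacity.
- #3+#4+#5+#6+#7: weight 6+6+15+3+10=40, value 19+12+29+7+22=89
- #1+#3+#4+#6+#7: weight 14+6+6+3+10=39, value 25+19+12+7+22=85
- #1+#3+#4+#5: weight 14+6+6+15=41, value 25+19+12+29=85
Best: $89.

$89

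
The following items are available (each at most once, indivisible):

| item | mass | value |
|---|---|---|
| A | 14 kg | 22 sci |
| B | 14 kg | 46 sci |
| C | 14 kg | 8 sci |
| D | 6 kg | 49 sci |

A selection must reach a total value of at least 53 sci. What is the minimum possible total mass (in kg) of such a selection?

20

Subsets with value ≥ 53, sorted by total mass:
- B+D: mass 20, value 95
- A+D: mass 20, value 71
- C+D: mass 20, value 57
Minimum mass: 20 kg.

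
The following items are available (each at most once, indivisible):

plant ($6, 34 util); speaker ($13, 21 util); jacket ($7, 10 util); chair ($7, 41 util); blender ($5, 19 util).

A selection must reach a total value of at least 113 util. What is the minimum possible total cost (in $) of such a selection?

31

Subsets with value ≥ 113, sorted by total cost:
- plant+speaker+chair+blender: cost 31, value 115
- plant+speaker+jacket+chair+blender: cost 38, value 125
Minimum cost: 31 $.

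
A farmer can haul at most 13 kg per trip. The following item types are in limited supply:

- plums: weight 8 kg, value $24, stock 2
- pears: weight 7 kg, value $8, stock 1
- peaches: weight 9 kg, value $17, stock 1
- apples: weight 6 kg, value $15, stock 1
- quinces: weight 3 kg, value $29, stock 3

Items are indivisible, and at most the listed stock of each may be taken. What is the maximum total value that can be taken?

Top feasible selections:
- 3×quinces: weight 9, value 87
- 1×apples + 2×quinces: weight 12, value 73
Best: $87.

$87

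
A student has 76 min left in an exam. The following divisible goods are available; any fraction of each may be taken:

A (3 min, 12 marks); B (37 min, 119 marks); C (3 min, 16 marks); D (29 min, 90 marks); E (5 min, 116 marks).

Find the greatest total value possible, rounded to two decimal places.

349.90

Take in order of value per unit:
- E (116/5 per unit): all 5 → value 116, running total 116.00
- C (16/3 per unit): all 3 → value 16, running total 132.00
- A (12/3 per unit): all 3 → value 12, running total 144.00
- B (119/37 per unit): all 37 → value 119, running total 263.00
- D (90/29 per unit): 28 of 29 → value 28×90/29 = 86.8966, running total 349.90
Total 349.90.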